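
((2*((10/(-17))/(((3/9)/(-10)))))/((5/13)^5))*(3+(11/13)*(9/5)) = 201526416/10625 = 18967.19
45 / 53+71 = 3808 / 53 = 71.85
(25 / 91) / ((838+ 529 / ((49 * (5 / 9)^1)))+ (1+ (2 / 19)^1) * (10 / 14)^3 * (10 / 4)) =33250 / 103896949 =0.00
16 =16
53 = 53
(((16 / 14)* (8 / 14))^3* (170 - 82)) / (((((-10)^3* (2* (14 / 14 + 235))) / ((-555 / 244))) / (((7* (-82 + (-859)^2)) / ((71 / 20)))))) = 3689892163584 / 21473379515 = 171.84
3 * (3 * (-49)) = -441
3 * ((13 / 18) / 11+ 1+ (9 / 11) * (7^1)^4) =389173 / 66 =5896.56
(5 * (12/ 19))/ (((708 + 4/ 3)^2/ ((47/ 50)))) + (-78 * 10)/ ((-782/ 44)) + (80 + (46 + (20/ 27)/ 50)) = 385812778398049/ 2270792119680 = 169.90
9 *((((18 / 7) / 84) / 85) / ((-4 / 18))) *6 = -729 / 8330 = -0.09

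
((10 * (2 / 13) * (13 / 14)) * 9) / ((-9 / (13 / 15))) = -26 / 21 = -1.24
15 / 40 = 3 / 8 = 0.38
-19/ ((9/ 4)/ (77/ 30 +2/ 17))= -22.67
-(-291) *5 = 1455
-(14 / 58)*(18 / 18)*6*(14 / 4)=-147 / 29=-5.07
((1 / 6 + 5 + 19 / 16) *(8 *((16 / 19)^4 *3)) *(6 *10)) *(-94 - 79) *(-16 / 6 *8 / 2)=1106562252800 / 130321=8491050.96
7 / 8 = 0.88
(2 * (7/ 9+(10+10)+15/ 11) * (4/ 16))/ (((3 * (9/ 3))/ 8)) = 8768/ 891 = 9.84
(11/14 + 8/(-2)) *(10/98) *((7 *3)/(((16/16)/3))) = -2025/98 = -20.66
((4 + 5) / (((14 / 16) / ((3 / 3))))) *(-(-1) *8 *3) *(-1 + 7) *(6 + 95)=1047168 / 7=149595.43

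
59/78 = 0.76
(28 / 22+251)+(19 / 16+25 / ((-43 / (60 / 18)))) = 5710561 / 22704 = 251.52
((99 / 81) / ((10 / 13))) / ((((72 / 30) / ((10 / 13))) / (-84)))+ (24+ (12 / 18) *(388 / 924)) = -4273 / 231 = -18.50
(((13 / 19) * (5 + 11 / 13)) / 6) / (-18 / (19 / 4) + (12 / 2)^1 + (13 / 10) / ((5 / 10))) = 190 / 1371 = 0.14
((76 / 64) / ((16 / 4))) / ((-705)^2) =19 / 31809600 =0.00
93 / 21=31 / 7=4.43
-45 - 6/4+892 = 1691/2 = 845.50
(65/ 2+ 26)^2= 13689/ 4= 3422.25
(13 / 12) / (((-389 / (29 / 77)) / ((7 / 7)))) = -377 / 359436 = -0.00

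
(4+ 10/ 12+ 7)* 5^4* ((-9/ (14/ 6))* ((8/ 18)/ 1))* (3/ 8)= -133125/ 28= -4754.46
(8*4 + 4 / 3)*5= 500 / 3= 166.67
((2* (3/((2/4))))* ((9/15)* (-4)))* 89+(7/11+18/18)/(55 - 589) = -12546879/4895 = -2563.20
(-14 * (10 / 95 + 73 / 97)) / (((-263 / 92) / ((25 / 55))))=1.91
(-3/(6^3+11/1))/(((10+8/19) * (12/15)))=-95/59928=-0.00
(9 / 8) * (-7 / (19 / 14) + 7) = 315 / 152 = 2.07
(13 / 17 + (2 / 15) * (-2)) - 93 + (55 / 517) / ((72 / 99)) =-8855063 / 95880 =-92.36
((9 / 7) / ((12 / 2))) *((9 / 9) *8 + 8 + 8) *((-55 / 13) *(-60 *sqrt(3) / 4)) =29700 *sqrt(3) / 91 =565.30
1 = 1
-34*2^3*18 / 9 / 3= -544 / 3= -181.33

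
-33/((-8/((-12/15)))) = -33/10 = -3.30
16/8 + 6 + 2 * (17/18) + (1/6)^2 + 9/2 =173/12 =14.42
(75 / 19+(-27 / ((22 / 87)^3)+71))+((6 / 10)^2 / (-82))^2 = -338983403057557 / 212554045000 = -1594.81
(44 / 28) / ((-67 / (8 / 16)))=-11 / 938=-0.01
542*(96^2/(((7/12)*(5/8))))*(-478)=-229213863936/35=-6548967541.03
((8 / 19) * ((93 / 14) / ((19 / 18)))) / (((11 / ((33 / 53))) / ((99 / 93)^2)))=705672 / 4151861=0.17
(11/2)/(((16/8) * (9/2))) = 11/18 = 0.61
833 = 833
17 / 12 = 1.42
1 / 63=0.02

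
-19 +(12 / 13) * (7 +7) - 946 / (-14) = 5596 / 91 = 61.49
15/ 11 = 1.36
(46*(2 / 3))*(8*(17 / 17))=736 / 3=245.33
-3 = -3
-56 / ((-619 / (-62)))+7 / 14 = -6325 / 1238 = -5.11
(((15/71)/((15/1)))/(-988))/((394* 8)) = -1/221106496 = -0.00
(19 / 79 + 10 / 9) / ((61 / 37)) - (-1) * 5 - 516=-22127024 / 43371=-510.18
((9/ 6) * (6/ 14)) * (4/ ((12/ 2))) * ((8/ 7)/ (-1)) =-24/ 49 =-0.49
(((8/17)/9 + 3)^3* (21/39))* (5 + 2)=4990530587/46560501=107.18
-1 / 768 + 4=3071 / 768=4.00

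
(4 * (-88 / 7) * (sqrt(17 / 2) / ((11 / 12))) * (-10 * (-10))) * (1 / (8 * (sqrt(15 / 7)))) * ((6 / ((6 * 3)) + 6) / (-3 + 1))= 1520 * sqrt(3570) / 21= 4324.72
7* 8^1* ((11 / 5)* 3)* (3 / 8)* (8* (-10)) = -11088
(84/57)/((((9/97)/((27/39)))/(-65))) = -13580/19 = -714.74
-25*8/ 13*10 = -2000/ 13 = -153.85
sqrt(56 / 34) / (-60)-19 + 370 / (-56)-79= -104.63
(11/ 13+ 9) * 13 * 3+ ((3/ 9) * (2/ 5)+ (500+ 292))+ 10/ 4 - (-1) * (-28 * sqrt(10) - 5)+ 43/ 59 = 2078621/ 1770 - 28 * sqrt(10) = 1085.82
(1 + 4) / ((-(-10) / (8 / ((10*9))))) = 2 / 45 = 0.04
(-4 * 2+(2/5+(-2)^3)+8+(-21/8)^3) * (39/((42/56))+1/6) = -20583193/15360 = -1340.05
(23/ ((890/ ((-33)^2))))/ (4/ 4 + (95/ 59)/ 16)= 11822184/ 462355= 25.57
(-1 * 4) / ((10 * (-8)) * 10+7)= 4 / 793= 0.01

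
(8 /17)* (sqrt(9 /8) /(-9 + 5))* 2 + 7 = 7 - 3* sqrt(2) /17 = 6.75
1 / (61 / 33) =33 / 61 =0.54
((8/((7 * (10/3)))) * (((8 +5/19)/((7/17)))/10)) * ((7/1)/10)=8007/16625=0.48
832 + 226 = 1058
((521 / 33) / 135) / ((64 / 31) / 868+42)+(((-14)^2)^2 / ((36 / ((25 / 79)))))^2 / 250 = 1194493274286949 / 2618640906750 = 456.15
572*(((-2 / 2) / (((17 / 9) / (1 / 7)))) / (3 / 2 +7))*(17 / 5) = -10296 / 595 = -17.30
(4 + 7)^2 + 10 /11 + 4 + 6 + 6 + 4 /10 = 138.31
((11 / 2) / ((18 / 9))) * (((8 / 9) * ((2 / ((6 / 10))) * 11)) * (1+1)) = 4840 / 27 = 179.26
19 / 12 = 1.58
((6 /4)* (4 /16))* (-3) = -9 /8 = -1.12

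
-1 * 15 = -15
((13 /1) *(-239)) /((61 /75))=-233025 /61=-3820.08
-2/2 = -1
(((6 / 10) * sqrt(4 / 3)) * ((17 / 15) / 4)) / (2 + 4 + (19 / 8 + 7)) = 68 * sqrt(3) / 9225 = 0.01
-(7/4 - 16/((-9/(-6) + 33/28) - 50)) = -11067/5300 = -2.09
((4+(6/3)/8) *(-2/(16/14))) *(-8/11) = 119/22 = 5.41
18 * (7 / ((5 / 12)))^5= 24089007.88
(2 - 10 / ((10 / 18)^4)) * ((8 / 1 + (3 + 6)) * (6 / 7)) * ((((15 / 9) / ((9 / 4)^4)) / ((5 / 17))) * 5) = -1904644096 / 1148175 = -1658.84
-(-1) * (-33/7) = -33/7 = -4.71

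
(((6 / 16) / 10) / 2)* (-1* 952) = -357 / 20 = -17.85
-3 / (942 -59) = -3 / 883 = -0.00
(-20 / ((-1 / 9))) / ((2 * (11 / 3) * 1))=24.55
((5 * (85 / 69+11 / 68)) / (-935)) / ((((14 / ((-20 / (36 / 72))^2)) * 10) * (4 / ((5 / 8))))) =-163475 / 12283656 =-0.01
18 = 18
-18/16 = -9/8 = -1.12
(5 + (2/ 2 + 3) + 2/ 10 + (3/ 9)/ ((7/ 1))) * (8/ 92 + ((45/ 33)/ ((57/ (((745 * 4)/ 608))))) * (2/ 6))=38324399/ 32879880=1.17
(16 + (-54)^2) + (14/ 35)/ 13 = 190582/ 65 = 2932.03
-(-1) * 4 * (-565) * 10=-22600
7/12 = 0.58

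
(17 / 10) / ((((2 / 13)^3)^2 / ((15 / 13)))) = 18935943 / 128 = 147937.05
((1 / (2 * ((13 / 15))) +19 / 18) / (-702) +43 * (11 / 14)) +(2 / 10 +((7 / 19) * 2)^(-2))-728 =-27857030633 / 40245660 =-692.17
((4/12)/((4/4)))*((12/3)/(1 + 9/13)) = 26/33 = 0.79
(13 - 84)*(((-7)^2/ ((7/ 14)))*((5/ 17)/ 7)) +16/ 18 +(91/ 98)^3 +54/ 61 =-7421146567/ 25609752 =-289.78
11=11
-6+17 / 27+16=287 / 27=10.63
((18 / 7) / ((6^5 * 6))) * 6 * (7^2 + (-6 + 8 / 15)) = 653 / 45360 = 0.01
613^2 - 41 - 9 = 375719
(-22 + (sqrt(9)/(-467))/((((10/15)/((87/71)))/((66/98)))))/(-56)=71512331/181965616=0.39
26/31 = 0.84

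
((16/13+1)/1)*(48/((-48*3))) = -29/39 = -0.74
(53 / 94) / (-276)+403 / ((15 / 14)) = 16263917 / 43240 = 376.13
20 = 20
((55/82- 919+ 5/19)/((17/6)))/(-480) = 1430347/2118880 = 0.68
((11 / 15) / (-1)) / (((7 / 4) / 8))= -352 / 105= -3.35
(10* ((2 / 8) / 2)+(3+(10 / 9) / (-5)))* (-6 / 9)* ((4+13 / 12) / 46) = -8845 / 29808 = -0.30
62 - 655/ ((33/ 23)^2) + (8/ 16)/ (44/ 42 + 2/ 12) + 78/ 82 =-193412419/ 759033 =-254.81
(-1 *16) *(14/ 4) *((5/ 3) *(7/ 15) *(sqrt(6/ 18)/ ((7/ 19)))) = -1064 *sqrt(3)/ 27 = -68.26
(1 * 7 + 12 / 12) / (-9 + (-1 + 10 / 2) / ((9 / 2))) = -72 / 73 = -0.99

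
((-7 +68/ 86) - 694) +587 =-4868/ 43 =-113.21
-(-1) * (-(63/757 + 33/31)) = -26934/23467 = -1.15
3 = 3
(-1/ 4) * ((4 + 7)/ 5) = -11/ 20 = -0.55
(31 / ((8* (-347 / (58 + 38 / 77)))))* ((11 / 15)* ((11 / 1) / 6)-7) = 3.69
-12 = -12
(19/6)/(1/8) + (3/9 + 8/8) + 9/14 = 1147/42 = 27.31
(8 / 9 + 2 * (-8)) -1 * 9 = -217 / 9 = -24.11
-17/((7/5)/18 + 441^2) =-1530/17503297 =-0.00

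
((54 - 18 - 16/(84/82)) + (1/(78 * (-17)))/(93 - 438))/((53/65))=65265727/2611098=25.00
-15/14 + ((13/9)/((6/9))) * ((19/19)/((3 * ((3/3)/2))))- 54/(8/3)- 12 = -8033/252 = -31.88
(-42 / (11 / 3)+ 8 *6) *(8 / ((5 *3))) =1072 / 55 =19.49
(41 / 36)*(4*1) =41 / 9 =4.56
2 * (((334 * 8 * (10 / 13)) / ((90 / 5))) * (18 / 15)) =10688 / 39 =274.05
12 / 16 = 3 / 4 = 0.75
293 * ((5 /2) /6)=1465 /12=122.08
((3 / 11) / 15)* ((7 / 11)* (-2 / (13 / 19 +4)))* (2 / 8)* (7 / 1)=-931 / 107690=-0.01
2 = 2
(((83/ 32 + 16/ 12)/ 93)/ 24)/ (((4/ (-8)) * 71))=-377/ 7606656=-0.00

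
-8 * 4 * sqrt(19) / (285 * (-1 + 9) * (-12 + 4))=0.01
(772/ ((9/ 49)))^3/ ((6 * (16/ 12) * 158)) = 3383141467972/ 57591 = 58744273.72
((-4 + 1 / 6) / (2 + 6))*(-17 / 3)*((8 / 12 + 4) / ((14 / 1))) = 391 / 432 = 0.91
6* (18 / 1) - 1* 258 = -150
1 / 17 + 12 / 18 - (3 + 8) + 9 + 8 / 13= -437 / 663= -0.66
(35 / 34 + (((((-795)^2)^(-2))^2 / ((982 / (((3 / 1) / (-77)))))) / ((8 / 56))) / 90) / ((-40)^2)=904899827872466980690253906233 / 1406472875321777249987137500000000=0.00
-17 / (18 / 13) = -221 / 18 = -12.28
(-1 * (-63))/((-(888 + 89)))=-63/977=-0.06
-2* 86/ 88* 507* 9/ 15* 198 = -588627/ 5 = -117725.40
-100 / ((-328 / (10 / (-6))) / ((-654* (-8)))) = -109000 / 41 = -2658.54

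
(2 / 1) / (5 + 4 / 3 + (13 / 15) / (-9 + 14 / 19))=2355 / 7334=0.32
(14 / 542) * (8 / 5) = 56 / 1355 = 0.04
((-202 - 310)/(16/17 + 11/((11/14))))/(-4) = 1088/127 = 8.57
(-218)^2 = 47524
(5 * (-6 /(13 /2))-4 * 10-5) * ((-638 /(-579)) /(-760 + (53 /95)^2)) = 1237959250 /17202183219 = 0.07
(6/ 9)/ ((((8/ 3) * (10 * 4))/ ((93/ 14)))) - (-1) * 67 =150173/ 2240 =67.04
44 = 44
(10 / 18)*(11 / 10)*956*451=2371358 / 9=263484.22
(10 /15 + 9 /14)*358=9845 /21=468.81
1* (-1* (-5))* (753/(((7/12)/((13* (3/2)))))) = 881010/7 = 125858.57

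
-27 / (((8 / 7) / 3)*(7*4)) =-81 / 32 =-2.53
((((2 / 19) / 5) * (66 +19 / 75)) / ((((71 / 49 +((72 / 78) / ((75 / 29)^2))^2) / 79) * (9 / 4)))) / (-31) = -81267870775000 / 75518916563793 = -1.08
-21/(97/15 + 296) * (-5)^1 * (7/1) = 11025/4537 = 2.43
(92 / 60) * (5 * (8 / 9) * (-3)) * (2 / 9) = -368 / 81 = -4.54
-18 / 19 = -0.95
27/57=9/19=0.47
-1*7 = -7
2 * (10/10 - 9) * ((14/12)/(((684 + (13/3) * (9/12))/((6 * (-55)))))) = 24640/2749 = 8.96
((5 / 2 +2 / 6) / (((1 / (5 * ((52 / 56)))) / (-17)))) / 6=-18785 / 504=-37.27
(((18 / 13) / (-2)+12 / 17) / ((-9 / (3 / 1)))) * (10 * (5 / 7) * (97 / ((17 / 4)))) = -19400 / 26299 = -0.74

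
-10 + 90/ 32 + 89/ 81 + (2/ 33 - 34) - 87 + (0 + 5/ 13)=-23470589/ 185328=-126.64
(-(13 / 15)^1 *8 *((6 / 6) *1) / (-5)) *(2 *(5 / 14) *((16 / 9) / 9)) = 1664 / 8505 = 0.20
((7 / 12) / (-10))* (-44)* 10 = 77 / 3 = 25.67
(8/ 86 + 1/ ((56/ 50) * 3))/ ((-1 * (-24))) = 1411/ 86688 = 0.02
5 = 5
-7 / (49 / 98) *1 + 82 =68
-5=-5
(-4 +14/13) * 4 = -152/13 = -11.69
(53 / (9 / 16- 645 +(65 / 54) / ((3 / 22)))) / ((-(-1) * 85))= -68688 / 70018835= -0.00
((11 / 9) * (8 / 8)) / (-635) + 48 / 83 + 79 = 37746662 / 474345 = 79.58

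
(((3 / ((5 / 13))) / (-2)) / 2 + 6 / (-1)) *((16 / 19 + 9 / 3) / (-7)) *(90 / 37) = 104463 / 9842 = 10.61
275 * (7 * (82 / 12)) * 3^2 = 236775 / 2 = 118387.50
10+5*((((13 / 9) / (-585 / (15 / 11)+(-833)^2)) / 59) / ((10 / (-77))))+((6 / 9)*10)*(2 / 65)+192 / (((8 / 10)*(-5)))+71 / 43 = -14879573166479 / 411678076680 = -36.14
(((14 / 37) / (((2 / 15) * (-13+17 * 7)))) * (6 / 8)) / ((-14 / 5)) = -225 / 31376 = -0.01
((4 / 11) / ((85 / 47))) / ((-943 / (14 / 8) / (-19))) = 6251 / 881705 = 0.01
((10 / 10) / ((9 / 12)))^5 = 1024 / 243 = 4.21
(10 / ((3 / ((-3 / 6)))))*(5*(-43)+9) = 1030 / 3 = 343.33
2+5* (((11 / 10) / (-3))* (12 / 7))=-8 / 7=-1.14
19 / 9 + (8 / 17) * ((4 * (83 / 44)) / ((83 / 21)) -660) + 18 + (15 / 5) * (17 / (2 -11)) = -295.25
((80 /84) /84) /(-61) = -5 /26901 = -0.00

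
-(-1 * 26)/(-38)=-13/19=-0.68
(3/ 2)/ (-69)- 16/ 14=-375/ 322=-1.16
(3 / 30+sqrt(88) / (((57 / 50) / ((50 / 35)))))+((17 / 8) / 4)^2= 1957 / 5120+1000 * sqrt(22) / 399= 12.14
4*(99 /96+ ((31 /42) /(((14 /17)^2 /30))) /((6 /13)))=2363297 /8232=287.09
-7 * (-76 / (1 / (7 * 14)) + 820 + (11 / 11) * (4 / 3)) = 139160 / 3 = 46386.67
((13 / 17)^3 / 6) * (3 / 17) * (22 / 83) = 24167 / 6932243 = 0.00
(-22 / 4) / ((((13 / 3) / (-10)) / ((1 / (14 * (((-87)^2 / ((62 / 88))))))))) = 155 / 1836744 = 0.00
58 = 58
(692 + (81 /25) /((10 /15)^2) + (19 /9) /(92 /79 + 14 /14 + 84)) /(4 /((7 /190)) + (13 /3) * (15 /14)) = 6.18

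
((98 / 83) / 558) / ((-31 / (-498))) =98 / 2883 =0.03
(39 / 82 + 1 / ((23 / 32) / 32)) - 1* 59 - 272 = -539401 / 1886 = -286.00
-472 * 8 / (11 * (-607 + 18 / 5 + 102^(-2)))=196427520 / 345277493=0.57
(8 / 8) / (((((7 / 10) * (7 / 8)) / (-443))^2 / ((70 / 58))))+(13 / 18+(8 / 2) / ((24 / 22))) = 113040209813 / 179046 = 631347.31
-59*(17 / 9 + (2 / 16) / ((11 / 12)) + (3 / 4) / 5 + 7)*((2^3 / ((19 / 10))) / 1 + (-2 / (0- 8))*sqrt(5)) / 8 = -1071853 / 3762- 1071853*sqrt(5) / 63360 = -322.74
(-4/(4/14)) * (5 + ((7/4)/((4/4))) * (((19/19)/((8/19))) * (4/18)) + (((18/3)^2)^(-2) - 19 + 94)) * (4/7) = -52439/81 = -647.40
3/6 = 1/2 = 0.50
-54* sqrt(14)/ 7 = -28.86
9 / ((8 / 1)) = 9 / 8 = 1.12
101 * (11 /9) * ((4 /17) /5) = 5.81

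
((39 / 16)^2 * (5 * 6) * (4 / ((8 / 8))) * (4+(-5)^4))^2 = 205940724903225 / 1024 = 201113989163.31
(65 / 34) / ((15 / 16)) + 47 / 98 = 12589 / 4998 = 2.52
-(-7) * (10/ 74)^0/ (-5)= -7/ 5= -1.40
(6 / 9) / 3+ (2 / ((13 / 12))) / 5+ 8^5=32768.59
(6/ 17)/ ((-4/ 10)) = -15/ 17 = -0.88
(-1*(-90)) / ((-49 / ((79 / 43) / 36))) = -395 / 4214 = -0.09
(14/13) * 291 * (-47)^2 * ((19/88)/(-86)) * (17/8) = -1453413759/393536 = -3693.22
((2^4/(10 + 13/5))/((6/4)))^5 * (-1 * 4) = -419430400000/241162079949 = -1.74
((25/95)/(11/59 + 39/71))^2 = 0.13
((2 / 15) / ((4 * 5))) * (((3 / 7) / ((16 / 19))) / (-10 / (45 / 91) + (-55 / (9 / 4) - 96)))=-57 / 2363200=-0.00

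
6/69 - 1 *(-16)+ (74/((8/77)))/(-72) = 41033/6624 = 6.19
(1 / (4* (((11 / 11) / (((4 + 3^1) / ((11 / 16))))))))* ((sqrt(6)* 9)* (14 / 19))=3528* sqrt(6) / 209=41.35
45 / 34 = 1.32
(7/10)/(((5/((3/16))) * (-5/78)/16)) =-6.55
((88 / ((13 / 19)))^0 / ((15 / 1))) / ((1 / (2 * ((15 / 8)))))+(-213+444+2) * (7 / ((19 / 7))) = 45687 / 76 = 601.14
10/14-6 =-37/7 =-5.29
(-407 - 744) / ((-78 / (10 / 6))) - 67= -9923 / 234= -42.41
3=3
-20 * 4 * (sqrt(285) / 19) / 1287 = -80 * sqrt(285) / 24453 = -0.06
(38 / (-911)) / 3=-38 / 2733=-0.01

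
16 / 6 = 8 / 3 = 2.67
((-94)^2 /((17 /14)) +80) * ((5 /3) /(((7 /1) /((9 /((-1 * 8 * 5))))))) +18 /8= -391.86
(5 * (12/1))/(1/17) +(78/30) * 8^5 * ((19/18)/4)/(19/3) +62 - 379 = 63793/15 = 4252.87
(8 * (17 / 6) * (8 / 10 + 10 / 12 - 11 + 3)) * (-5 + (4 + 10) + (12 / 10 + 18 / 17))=-121858 / 75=-1624.77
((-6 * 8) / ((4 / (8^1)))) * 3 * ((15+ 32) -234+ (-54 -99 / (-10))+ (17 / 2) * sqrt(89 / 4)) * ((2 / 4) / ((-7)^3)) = -166392 / 1715+ 612 * sqrt(89) / 343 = -80.19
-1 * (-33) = 33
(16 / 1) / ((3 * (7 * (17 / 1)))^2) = 16 / 127449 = 0.00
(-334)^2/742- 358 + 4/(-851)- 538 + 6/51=-4001515732/5367257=-745.54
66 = 66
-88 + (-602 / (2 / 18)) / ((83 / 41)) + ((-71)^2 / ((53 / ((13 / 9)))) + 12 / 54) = -103995797 / 39591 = -2626.75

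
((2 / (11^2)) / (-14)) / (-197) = 1 / 166859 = 0.00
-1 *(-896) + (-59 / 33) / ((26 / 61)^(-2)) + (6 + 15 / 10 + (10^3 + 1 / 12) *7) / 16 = 1333.68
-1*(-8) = 8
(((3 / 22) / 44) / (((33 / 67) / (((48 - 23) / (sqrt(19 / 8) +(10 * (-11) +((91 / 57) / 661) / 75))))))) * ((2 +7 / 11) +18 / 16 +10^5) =-145.04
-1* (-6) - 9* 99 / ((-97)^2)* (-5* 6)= 83184 / 9409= 8.84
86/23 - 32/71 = 5370/1633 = 3.29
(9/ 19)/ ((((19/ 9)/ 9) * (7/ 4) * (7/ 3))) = 8748/ 17689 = 0.49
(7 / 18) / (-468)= -0.00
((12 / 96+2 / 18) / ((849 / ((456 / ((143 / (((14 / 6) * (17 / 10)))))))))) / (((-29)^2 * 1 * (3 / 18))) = 38437 / 1531549305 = 0.00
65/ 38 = 1.71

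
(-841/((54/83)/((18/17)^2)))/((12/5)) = -603.83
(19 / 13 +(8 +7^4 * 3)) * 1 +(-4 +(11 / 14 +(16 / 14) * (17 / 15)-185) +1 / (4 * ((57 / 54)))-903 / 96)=5823028349 / 829920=7016.37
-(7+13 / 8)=-69 / 8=-8.62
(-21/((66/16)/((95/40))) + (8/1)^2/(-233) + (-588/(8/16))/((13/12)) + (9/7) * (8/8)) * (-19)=4859584096/233233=20835.75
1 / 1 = 1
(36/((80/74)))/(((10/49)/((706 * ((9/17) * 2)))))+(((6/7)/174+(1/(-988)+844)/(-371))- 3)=551020321728553/4517704100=121969.10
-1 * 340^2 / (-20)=5780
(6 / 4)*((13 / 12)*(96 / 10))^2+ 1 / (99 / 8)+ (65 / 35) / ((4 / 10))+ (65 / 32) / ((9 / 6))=46657703 / 277200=168.32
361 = 361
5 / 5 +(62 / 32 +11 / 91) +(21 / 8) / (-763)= 484831 / 158704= 3.05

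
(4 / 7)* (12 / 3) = 2.29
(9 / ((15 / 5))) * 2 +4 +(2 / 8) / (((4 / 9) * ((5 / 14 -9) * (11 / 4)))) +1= 29219 / 2662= 10.98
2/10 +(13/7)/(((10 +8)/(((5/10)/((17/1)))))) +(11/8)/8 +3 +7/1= 3555689/342720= 10.37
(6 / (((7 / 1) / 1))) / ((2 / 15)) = 45 / 7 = 6.43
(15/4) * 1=15/4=3.75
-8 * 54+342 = -90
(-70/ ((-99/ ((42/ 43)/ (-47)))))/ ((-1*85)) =0.00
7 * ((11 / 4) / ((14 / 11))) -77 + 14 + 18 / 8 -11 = -56.62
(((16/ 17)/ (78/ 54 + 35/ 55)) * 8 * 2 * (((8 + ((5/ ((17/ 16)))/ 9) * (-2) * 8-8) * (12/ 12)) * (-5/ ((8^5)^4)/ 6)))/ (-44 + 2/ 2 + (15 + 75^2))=275/ 35171543655662179319808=0.00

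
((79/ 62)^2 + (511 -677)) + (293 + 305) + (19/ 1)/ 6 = 5037065/ 11532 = 436.79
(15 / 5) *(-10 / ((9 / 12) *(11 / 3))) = -120 / 11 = -10.91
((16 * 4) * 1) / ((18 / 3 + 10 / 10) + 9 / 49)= 98 / 11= 8.91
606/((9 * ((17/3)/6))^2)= 2424/289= 8.39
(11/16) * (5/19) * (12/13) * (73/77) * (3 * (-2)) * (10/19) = -0.50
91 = 91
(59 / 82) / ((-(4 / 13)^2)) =-9971 / 1312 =-7.60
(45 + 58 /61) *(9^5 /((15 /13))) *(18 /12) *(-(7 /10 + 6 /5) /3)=-13627347903 /6100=-2233991.46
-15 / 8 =-1.88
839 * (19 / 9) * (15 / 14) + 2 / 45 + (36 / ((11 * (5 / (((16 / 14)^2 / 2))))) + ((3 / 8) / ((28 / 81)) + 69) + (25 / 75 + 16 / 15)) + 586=2555.69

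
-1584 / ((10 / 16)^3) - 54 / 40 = -6489.41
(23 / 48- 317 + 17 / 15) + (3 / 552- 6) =-591343 / 1840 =-321.38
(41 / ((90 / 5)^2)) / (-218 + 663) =41 / 144180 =0.00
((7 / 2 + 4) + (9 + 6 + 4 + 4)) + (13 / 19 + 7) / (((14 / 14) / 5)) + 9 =2961 / 38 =77.92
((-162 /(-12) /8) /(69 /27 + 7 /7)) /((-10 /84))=-5103 /1280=-3.99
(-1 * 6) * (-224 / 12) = 112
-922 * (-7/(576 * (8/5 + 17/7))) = 112945/40608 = 2.78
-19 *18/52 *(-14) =1197/13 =92.08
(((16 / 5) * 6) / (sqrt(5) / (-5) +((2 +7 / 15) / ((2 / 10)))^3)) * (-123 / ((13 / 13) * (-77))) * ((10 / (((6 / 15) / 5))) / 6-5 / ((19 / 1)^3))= 61500443292 * sqrt(5) / 1693837957281547 +576885547049940 / 1693837957281547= 0.34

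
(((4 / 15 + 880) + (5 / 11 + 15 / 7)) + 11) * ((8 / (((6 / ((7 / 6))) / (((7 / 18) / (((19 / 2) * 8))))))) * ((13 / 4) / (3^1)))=93949583 / 12188880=7.71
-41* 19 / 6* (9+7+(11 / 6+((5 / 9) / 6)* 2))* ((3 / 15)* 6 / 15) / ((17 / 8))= -3031868 / 34425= -88.07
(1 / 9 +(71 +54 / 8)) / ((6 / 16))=5606 / 27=207.63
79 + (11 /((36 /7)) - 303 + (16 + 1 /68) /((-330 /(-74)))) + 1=-332423 /1530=-217.27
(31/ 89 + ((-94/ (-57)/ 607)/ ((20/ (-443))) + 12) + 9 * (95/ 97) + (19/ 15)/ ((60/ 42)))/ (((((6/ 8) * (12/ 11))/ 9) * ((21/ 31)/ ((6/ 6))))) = 55992495028426/ 156813912675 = 357.06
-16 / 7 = -2.29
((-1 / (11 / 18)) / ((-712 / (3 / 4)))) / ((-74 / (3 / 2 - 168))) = 243 / 62656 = 0.00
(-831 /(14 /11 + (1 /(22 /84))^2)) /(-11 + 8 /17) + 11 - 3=4455943 /343322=12.98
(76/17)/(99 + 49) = 19/629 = 0.03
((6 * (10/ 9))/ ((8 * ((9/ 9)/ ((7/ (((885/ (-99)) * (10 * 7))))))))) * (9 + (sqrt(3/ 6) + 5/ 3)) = -88/ 885 - 11 * sqrt(2)/ 2360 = -0.11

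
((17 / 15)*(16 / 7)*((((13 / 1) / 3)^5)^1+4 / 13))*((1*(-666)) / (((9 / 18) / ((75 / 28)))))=-34704848560 / 2457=-14124887.49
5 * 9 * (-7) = -315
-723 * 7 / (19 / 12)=-60732 / 19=-3196.42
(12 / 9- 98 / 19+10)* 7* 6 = 4928 / 19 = 259.37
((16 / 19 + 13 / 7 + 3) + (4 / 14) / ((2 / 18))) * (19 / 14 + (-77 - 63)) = -1067550 / 931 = -1146.67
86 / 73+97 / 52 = 11553 / 3796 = 3.04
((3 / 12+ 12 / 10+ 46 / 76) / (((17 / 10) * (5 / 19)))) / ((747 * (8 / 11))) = 8591 / 1015920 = 0.01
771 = 771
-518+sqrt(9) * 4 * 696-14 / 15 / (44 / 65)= 516953 / 66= 7832.62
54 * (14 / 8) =189 / 2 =94.50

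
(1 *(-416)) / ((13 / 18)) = -576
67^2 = 4489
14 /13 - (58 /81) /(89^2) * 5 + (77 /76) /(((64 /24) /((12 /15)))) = 8750497243 /6339017880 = 1.38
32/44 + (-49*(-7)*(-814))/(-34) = 1535747/187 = 8212.55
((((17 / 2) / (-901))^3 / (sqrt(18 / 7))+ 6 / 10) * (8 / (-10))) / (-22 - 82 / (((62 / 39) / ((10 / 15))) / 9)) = 93 / 64225 - 31 * sqrt(14) / 91791603120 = 0.00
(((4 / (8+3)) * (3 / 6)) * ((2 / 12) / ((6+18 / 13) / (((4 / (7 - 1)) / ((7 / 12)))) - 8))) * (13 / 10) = -169 / 6600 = -0.03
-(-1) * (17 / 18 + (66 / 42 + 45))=5987 / 126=47.52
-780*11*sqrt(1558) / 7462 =-330*sqrt(1558) / 287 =-45.39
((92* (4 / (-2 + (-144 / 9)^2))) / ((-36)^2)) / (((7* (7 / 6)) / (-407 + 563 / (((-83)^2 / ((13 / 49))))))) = -1053246728 / 18905778927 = -0.06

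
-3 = -3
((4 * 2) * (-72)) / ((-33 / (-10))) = -1920 / 11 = -174.55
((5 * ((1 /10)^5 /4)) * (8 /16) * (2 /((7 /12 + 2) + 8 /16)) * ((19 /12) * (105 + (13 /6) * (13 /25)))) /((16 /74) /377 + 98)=0.00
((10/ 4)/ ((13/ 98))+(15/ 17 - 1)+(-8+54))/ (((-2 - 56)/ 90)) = -643725/ 6409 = -100.44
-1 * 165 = -165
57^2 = 3249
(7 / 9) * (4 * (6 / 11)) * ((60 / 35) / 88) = 4 / 121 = 0.03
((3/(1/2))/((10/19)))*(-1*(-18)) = 1026/5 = 205.20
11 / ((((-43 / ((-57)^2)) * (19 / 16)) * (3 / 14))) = -140448 / 43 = -3266.23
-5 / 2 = -2.50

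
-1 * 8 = -8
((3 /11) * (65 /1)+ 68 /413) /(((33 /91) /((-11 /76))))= -1056679 /147972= -7.14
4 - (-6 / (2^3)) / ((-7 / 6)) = 47 / 14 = 3.36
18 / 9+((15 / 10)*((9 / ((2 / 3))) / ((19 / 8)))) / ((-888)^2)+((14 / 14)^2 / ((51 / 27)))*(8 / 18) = 31629529 / 14149984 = 2.24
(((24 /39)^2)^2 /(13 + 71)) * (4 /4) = 1024 /599781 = 0.00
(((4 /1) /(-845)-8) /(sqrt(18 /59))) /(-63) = 3382 *sqrt(118) /159705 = 0.23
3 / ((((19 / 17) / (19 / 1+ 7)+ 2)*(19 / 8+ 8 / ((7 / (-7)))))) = -0.26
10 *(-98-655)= -7530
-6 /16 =-3 /8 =-0.38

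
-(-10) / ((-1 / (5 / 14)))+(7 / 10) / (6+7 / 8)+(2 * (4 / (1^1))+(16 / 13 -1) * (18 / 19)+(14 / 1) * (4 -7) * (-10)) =201957537 / 475475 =424.75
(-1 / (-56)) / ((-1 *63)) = -1 / 3528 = -0.00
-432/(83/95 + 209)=-6840/3323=-2.06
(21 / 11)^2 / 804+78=78.00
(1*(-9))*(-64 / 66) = 96 / 11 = 8.73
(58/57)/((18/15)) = 145/171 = 0.85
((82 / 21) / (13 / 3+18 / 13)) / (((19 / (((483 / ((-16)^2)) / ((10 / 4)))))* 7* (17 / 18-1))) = -0.07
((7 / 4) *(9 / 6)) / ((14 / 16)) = 3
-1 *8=-8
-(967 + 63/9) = -974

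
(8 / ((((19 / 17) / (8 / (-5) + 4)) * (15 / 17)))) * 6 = 55488 / 475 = 116.82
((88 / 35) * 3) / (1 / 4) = 1056 / 35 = 30.17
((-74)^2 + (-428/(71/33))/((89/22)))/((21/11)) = 377213276/132699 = 2842.62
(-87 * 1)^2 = 7569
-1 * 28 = -28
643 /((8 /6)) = 1929 /4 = 482.25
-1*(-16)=16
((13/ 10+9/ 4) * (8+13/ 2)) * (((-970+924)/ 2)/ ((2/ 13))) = -615641/ 80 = -7695.51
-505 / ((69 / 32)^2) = -517120 / 4761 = -108.62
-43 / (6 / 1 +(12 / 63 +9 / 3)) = -903 / 193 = -4.68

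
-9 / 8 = -1.12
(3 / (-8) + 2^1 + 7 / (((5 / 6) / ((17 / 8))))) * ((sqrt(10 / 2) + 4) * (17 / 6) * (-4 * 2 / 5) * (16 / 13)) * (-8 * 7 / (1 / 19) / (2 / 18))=338173248 * sqrt(5) / 325 + 1352692992 / 325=6488834.96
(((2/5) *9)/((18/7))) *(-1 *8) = -56/5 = -11.20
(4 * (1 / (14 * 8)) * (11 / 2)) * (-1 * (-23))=4.52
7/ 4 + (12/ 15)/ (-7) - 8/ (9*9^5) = 121698869/ 74401740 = 1.64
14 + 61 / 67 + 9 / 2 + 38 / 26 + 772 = 1381183 / 1742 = 792.87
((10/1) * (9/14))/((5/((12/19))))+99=13275/133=99.81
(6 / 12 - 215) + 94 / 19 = -7963 / 38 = -209.55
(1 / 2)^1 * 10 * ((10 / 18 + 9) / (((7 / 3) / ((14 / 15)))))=172 / 9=19.11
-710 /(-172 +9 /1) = 710 /163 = 4.36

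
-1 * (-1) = 1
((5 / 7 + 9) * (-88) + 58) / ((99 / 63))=-5578 / 11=-507.09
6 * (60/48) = 15/2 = 7.50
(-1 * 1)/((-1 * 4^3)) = 0.02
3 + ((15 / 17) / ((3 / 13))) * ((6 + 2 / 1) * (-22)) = -11389 / 17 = -669.94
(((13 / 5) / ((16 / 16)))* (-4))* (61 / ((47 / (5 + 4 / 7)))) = -123708 / 1645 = -75.20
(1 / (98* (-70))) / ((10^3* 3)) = -1 / 20580000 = -0.00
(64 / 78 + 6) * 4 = 1064 / 39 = 27.28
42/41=1.02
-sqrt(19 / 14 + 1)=-sqrt(462) / 14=-1.54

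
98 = 98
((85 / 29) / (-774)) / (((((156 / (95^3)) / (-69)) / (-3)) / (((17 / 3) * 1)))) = -24413.17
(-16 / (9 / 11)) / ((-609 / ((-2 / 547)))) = -0.00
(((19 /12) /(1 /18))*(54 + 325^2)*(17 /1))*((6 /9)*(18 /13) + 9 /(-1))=-10752309855 /26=-413550379.04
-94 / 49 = -1.92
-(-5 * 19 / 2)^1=95 / 2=47.50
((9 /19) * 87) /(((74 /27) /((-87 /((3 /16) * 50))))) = -2452356 /17575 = -139.54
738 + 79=817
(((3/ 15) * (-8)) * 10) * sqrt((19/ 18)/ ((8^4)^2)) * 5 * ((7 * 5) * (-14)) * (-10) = -6125 * sqrt(38)/ 384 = -98.33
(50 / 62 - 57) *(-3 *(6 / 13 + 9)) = 49446 / 31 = 1595.03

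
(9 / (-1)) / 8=-9 / 8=-1.12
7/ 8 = 0.88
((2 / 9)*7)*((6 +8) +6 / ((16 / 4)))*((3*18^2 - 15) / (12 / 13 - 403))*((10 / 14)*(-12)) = 2571140 / 5227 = 491.90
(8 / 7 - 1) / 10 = 1 / 70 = 0.01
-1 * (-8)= 8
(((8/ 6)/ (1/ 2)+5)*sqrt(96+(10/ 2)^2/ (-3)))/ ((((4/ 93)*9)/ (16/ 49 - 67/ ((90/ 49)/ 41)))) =-277282.00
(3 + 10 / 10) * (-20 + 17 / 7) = -492 / 7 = -70.29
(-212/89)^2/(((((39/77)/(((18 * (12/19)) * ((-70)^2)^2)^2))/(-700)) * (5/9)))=-39093410500868376576000000000/37173253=-1051654276822864455150.05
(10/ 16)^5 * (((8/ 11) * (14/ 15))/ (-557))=-4375/ 37644288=-0.00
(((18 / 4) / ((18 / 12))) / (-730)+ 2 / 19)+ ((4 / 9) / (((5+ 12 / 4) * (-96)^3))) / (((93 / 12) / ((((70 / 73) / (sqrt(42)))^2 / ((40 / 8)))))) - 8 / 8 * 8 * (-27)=20253756132639491 / 93723498455040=216.10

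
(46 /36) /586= 23 /10548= 0.00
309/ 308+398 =122893/ 308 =399.00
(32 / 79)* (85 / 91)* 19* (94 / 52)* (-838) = -1017734240 / 93457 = -10889.87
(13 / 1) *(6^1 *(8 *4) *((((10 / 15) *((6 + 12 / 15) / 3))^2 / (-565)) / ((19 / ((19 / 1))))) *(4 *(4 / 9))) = -61554688 / 3432375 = -17.93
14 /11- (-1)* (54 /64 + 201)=71497 /352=203.12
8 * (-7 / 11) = -56 / 11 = -5.09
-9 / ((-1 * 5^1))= 9 / 5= 1.80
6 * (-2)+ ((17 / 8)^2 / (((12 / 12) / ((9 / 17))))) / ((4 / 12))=-309 / 64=-4.83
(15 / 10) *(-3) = -9 / 2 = -4.50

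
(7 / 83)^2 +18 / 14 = 62344 / 48223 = 1.29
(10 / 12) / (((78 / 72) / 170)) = 1700 / 13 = 130.77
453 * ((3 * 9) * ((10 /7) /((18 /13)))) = 88335 /7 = 12619.29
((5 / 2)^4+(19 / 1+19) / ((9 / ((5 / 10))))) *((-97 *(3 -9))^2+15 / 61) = 40835353097 / 2928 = 13946500.37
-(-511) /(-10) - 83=-1341 /10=-134.10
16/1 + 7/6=103/6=17.17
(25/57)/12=0.04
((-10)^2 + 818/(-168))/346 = 7991/29064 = 0.27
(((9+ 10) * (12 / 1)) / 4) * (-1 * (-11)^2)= -6897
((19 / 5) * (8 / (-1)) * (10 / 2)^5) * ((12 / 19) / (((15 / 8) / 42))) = -1344000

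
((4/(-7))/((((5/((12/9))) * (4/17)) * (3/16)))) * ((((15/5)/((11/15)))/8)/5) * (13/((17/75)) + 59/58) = -230212/11165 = -20.62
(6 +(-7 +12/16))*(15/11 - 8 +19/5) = 39/55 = 0.71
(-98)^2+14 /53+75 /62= 31563587 /3286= 9605.47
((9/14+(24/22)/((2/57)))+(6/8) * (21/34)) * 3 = 1011501/10472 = 96.59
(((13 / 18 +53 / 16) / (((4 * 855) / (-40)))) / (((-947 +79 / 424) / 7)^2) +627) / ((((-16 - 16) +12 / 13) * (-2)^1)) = 2021670025623669005 / 200406009989438712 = 10.09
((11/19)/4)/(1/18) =99/38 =2.61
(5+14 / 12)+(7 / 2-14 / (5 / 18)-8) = -731 / 15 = -48.73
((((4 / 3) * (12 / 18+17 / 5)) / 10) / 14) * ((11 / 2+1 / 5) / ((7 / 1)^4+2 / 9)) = 3477 / 37819250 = 0.00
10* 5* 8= 400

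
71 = 71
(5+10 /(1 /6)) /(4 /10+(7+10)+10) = 2.37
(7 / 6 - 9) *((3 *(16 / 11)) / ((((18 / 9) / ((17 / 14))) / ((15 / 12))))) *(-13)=51935 / 154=337.24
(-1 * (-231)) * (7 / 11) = 147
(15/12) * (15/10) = 15/8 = 1.88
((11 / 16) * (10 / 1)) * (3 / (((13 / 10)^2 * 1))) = 4125 / 338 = 12.20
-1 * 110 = -110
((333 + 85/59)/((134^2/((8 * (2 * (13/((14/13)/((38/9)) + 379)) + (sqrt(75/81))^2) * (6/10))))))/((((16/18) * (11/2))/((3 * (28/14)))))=0.11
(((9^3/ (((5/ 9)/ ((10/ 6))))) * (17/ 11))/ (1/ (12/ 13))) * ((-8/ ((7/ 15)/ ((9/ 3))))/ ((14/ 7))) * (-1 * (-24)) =-1927359360/ 1001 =-1925433.93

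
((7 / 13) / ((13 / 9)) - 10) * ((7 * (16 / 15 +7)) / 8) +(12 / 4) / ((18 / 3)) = -1367929 / 20280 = -67.45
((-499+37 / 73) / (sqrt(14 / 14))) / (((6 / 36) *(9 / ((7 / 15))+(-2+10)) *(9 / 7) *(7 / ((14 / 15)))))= -475496 / 41829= -11.37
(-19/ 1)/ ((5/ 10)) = -38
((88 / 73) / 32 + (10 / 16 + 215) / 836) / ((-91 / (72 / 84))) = -0.00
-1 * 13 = -13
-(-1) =1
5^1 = 5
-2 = -2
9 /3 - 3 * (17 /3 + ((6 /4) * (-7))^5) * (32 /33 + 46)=9495114809 /528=17983171.99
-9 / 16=-0.56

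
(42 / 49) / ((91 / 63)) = 54 / 91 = 0.59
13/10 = 1.30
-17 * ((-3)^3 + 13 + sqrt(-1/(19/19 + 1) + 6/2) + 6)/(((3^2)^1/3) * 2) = 68/3 - 17 * sqrt(10)/12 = 18.19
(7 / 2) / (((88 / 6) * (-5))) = -21 / 440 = -0.05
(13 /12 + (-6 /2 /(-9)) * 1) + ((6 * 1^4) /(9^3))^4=19758445003 /13947137604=1.42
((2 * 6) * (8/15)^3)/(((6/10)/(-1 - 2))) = -9.10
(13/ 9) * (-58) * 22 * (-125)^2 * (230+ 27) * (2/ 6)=-66611187500/ 27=-2467081018.52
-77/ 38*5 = -385/ 38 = -10.13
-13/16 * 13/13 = -13/16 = -0.81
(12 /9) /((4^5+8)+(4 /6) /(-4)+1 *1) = 8 /6197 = 0.00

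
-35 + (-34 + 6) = -63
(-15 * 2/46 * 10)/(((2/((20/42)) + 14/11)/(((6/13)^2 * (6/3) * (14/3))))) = -396000/167141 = -2.37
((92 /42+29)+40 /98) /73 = 0.43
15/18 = 5/6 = 0.83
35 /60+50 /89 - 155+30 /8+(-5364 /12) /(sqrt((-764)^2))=-30738941 /203988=-150.69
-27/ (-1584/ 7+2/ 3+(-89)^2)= -567/ 161603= -0.00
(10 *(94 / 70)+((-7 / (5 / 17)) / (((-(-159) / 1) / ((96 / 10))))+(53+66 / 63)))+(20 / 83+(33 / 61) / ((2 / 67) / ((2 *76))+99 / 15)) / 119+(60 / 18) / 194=859588199981565724 / 13012410596403925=66.06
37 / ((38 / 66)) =1221 / 19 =64.26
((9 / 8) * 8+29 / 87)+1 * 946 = 2866 / 3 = 955.33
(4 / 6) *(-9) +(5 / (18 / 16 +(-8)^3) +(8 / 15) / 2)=-352082 / 61305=-5.74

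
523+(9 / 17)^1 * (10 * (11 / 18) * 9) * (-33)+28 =-409.88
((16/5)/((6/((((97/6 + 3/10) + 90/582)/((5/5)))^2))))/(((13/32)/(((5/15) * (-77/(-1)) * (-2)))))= -23057751506944/1238459625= -18618.09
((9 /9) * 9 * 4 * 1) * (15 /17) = 540 /17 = 31.76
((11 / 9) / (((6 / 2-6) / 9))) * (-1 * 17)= 187 / 3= 62.33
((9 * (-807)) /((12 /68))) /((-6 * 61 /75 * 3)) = 342975 /122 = 2811.27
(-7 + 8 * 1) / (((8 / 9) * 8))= 9 / 64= 0.14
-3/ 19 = -0.16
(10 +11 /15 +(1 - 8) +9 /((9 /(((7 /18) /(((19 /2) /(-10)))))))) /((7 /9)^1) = 406 /95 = 4.27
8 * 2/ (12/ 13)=52/ 3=17.33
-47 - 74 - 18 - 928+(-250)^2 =61433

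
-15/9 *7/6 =-35/18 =-1.94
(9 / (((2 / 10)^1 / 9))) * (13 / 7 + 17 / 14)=17415 / 14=1243.93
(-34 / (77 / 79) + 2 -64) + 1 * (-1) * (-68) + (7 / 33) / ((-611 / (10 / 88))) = -28.88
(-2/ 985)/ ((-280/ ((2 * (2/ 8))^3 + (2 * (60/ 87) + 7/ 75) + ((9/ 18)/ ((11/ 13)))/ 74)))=11370743/ 976580220000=0.00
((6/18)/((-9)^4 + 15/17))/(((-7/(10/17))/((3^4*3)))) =-135/130144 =-0.00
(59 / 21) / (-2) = -59 / 42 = -1.40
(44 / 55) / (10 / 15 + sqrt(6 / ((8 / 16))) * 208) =-6 / 5840635 + 3744 * sqrt(3) / 5840635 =0.00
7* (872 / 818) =3052 / 409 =7.46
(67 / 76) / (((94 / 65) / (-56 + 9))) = -4355 / 152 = -28.65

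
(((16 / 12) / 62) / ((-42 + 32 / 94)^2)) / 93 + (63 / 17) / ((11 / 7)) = 664671726311 / 281844911106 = 2.36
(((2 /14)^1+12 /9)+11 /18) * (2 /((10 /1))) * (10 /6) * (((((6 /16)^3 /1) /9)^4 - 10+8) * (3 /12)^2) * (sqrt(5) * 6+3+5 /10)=-36146444741833 * sqrt(5) /69269232549888 - 36146444741833 /118747255799808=-1.47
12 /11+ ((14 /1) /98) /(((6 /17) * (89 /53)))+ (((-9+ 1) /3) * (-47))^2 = 1937863757 /123354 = 15709.78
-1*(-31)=31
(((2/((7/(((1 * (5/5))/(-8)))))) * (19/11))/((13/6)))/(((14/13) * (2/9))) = -513/4312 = -0.12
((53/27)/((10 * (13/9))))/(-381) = -53/148590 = -0.00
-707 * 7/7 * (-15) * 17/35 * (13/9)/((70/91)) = 290173/30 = 9672.43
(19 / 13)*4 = 76 / 13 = 5.85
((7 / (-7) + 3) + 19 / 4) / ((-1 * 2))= -27 / 8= -3.38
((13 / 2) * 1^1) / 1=13 / 2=6.50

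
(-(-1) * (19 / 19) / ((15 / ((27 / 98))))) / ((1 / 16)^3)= 18432 / 245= 75.23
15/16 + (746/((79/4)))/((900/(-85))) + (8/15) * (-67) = -2182099/56880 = -38.36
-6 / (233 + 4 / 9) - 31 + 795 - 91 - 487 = 390732 / 2101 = 185.97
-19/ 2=-9.50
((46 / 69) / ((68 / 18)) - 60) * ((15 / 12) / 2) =-5085 / 136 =-37.39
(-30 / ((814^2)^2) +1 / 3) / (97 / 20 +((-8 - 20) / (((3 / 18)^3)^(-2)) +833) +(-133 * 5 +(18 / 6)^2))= 533425652838090 / 291009404579783857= 0.00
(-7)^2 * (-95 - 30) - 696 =-6821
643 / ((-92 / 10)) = -3215 / 46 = -69.89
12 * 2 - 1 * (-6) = 30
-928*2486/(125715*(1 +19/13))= -32318/4335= -7.46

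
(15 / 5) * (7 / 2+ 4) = 45 / 2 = 22.50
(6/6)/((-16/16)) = -1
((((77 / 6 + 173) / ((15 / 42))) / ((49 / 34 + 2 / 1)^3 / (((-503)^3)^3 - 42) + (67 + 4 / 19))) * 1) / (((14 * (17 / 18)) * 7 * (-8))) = -0.01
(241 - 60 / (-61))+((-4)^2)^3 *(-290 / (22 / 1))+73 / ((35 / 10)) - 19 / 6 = -53733.05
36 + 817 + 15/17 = 14516/17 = 853.88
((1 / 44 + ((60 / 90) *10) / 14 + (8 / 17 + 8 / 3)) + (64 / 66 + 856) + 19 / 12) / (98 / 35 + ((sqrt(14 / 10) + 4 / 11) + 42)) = 18.60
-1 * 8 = -8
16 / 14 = 8 / 7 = 1.14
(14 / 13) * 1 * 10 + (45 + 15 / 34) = 24845 / 442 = 56.21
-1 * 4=-4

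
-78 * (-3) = 234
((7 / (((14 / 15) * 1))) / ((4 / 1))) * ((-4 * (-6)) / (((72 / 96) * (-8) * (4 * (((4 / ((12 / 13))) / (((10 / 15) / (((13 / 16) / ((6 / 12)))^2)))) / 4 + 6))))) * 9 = -8640 / 5269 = -1.64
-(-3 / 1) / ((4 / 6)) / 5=0.90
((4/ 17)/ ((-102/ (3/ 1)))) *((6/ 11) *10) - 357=-357.04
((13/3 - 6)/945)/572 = -1/324324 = -0.00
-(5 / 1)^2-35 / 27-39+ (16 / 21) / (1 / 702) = 88747 / 189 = 469.56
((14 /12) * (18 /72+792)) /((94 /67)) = 1486261 /2256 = 658.80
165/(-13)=-165/13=-12.69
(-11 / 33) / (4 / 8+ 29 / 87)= -2 / 5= -0.40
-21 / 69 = -7 / 23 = -0.30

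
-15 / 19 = -0.79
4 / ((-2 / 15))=-30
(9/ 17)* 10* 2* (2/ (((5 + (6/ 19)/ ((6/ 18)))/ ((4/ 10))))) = 2736/ 1921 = 1.42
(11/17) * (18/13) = 198/221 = 0.90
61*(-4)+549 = 305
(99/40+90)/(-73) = -3699/2920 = -1.27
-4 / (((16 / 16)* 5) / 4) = -16 / 5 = -3.20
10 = 10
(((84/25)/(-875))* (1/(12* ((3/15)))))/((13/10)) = -2/1625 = -0.00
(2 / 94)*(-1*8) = -8 / 47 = -0.17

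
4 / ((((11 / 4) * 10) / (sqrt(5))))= 8 * sqrt(5) / 55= 0.33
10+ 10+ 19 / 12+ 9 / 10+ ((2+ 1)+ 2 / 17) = 26113 / 1020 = 25.60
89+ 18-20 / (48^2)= 61627 / 576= 106.99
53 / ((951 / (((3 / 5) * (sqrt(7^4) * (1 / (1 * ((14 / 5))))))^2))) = 6.14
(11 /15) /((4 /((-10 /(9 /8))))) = -44 /27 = -1.63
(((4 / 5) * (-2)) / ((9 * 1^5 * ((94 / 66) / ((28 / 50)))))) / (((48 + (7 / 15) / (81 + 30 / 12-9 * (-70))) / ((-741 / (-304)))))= -4285281 / 1207258450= -0.00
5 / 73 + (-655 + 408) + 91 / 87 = -1561619 / 6351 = -245.89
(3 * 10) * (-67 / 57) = -670 / 19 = -35.26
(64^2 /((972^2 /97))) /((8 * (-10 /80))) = -24832 /59049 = -0.42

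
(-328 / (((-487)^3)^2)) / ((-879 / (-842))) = -276176 / 11726344324339374111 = -0.00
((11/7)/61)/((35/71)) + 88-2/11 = 14445461/164395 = 87.87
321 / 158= 2.03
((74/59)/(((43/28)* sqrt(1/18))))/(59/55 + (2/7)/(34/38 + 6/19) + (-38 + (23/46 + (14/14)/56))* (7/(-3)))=1321024320* sqrt(2)/47859949397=0.04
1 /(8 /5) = 0.62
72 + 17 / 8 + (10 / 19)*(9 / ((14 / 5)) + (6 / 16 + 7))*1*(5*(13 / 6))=107333 / 798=134.50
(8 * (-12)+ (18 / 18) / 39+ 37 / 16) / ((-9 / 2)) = 58445 / 2808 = 20.81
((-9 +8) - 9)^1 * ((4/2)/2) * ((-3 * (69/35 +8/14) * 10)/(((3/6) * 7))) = 10680/49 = 217.96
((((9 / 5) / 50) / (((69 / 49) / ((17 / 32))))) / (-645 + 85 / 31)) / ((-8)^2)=-77469 / 234460160000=-0.00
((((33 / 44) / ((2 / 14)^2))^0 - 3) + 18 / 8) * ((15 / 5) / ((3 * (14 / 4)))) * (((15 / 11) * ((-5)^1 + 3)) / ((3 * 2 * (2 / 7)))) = -5 / 44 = -0.11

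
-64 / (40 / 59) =-472 / 5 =-94.40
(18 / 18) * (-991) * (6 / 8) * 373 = -1108929 / 4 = -277232.25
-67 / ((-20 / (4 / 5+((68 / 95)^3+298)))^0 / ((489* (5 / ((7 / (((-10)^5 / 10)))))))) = 1638150000 / 7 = 234021428.57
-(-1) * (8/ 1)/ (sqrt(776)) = 2 * sqrt(194)/ 97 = 0.29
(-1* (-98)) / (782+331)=14 / 159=0.09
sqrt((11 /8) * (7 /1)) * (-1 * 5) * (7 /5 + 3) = -11 * sqrt(154) /2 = -68.25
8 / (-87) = -8 / 87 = -0.09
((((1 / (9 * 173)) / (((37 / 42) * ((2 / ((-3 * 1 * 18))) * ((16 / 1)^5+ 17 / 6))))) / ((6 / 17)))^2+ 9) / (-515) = -2919260384779063303305 / 167046566462357458735687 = -0.02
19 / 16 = 1.19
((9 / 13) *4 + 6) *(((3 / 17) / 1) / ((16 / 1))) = 171 / 1768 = 0.10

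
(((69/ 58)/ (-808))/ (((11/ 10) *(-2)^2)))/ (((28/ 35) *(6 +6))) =-575/ 16496128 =-0.00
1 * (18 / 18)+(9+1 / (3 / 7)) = 37 / 3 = 12.33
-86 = -86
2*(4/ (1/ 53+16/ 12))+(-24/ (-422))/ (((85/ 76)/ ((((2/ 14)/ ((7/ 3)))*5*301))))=57232968/ 5398435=10.60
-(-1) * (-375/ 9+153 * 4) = 1711/ 3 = 570.33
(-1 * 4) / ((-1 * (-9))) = -4 / 9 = -0.44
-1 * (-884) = 884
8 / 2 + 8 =12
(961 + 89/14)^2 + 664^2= 1376675.84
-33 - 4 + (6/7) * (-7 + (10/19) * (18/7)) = -38953/931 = -41.84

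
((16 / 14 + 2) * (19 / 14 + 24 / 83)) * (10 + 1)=231473 / 4067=56.91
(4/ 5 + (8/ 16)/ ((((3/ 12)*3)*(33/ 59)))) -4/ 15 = 854/ 495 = 1.73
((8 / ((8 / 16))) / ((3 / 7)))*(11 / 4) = 308 / 3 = 102.67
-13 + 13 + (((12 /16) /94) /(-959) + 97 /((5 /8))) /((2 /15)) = 1164.00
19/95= 1/5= 0.20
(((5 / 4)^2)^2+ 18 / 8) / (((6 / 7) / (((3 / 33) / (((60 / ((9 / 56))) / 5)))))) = 1201 / 180224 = 0.01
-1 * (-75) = 75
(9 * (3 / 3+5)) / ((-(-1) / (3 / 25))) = 162 / 25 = 6.48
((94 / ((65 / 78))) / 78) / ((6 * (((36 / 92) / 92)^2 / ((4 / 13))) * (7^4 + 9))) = 420880864 / 247428675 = 1.70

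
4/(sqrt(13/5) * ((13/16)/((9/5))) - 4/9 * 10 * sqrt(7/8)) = 576/(-160 * sqrt(14)+13 * sqrt(65)) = -1.17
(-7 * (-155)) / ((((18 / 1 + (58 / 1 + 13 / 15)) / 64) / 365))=380184000 / 1153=329734.61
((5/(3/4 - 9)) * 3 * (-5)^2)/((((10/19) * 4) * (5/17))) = -1615/22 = -73.41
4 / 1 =4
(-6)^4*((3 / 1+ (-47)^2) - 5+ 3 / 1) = 2864160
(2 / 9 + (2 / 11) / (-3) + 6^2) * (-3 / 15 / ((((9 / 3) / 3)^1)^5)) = -716 / 99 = -7.23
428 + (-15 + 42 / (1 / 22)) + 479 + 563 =2379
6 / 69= 2 / 23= 0.09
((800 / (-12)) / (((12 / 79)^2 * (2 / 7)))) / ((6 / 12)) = -20225.46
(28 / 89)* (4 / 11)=112 / 979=0.11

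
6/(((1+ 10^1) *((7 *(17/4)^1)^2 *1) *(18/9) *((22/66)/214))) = 0.20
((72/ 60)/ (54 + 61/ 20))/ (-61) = -24/ 69601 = -0.00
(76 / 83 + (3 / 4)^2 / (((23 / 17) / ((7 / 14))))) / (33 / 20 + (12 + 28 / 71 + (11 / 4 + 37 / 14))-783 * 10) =-170557975 / 1185672172368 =-0.00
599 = 599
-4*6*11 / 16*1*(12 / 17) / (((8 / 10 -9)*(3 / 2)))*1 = 660 / 697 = 0.95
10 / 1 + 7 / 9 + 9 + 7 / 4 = 775 / 36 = 21.53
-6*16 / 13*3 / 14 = -144 / 91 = -1.58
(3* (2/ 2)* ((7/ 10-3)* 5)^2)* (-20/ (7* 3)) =-2645/ 7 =-377.86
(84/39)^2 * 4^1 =3136/169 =18.56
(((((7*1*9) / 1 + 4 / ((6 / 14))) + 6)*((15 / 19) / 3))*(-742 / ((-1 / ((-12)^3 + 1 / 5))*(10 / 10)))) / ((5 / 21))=-2108935402 / 19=-110996600.11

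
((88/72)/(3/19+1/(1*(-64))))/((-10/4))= -26752/7785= -3.44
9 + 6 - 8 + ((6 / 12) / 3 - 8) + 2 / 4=-1 / 3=-0.33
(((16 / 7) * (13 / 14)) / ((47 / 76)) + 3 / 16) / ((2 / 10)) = 666865 / 36848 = 18.10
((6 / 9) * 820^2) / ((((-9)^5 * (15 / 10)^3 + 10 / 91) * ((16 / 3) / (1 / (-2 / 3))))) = 91782600 / 145083313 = 0.63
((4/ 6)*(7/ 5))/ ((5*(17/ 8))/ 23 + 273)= 2576/ 754755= 0.00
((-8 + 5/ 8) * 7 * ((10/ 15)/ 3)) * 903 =-124313/ 12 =-10359.42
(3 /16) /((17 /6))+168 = 22857 /136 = 168.07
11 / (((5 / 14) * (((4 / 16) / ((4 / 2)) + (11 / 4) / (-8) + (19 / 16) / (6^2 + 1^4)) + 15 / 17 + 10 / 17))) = 3099712 / 129215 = 23.99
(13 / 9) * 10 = 14.44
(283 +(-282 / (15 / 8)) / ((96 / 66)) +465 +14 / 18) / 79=29042 / 3555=8.17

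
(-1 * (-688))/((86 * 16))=1/2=0.50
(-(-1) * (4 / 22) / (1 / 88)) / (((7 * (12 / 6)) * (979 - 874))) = 8 / 735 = 0.01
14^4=38416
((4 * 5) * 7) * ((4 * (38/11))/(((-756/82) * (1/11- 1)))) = 6232/27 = 230.81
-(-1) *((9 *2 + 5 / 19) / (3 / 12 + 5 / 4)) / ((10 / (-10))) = -694 / 57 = -12.18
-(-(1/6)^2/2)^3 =1/373248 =0.00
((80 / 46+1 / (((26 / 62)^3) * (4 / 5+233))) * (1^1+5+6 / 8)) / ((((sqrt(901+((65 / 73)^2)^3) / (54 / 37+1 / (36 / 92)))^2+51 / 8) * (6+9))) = 4923054238187609025466986 / 379242756603409909040096981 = 0.01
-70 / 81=-0.86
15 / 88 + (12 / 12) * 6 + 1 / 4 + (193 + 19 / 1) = 19221 / 88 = 218.42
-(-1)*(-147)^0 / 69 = 1 / 69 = 0.01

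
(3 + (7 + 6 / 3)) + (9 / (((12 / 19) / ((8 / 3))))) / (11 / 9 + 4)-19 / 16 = 13603 / 752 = 18.09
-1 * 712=-712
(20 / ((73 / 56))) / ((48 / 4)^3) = 35 / 3942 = 0.01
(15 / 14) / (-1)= -15 / 14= -1.07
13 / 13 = 1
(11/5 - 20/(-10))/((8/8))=21/5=4.20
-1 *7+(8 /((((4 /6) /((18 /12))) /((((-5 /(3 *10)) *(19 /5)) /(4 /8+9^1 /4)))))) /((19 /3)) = -421 /55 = -7.65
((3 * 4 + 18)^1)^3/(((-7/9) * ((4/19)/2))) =-2308500/7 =-329785.71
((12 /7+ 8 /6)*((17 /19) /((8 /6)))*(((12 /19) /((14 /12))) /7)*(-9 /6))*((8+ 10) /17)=-31104 /123823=-0.25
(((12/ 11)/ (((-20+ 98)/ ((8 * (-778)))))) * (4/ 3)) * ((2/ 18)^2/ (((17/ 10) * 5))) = -0.17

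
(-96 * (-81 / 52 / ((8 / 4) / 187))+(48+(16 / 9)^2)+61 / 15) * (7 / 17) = 5779.97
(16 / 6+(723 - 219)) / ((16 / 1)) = 95 / 3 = 31.67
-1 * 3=-3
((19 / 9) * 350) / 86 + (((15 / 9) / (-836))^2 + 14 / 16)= 2560493933 / 270472752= 9.47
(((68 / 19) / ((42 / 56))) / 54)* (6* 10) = 2720 / 513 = 5.30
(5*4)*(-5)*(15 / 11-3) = 1800 / 11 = 163.64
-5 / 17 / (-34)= 5 / 578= 0.01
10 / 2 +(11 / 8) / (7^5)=672291 / 134456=5.00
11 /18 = 0.61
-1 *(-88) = 88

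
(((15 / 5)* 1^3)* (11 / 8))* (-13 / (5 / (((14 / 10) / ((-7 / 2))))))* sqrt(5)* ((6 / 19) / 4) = 1287* sqrt(5) / 3800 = 0.76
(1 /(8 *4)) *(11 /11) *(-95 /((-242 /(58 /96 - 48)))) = -216125 /371712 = -0.58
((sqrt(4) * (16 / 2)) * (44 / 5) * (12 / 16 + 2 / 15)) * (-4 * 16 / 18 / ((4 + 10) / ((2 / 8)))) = -37312 / 4725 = -7.90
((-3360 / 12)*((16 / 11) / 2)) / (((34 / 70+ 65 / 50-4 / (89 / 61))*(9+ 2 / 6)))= 22.83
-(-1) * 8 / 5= 8 / 5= 1.60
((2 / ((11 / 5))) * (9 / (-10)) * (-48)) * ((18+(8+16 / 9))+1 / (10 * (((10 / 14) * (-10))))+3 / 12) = 1512744 / 1375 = 1100.18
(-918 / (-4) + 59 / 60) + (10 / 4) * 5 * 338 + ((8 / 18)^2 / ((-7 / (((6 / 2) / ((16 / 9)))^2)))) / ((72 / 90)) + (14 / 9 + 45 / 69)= 2066895617 / 463680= 4457.59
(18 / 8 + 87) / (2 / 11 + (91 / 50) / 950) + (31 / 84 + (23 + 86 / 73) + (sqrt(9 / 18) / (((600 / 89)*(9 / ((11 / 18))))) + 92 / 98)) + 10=979*sqrt(2) / 194400 + 2147908692697 / 4120746924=521.25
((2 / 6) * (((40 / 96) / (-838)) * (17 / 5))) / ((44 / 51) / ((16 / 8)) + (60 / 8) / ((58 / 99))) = -8381 / 196813518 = -0.00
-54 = -54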